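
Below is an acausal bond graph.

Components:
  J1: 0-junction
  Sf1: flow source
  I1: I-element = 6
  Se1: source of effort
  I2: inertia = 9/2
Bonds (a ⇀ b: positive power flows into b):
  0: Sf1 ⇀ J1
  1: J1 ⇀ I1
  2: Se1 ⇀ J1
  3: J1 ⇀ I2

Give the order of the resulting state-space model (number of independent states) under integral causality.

b0 stroke→Sf1  (Sf1 fixes flow; stroke at Sf1)
b2 stroke→J1  (Se1: effort source, stroke at far end)
b1 stroke→I1  (J1: bond 2 brought effort, rest push out)
b3 stroke→I2  (0-jn J1 has e-setter on 2)

2  (I1, I2 all integral)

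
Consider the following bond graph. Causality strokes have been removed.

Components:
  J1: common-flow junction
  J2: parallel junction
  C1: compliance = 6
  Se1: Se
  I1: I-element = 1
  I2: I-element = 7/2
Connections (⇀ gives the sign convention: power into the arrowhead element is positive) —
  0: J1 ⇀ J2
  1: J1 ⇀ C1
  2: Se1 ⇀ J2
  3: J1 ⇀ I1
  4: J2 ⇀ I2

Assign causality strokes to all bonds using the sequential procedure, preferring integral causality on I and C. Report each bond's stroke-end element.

#2 stroke→J2  (Se1 fixes effort; stroke away)
#0 stroke→J1  (common-e at J2 fixed by 2)
#4 stroke→I2  (common-e at J2 fixed by 2)
#1 stroke→J1  (C1: C, integral causality)
#3 stroke→I1  (J1 needs exactly one f-in)

#0 stroke→J1
#1 stroke→J1
#2 stroke→J2
#3 stroke→I1
#4 stroke→I2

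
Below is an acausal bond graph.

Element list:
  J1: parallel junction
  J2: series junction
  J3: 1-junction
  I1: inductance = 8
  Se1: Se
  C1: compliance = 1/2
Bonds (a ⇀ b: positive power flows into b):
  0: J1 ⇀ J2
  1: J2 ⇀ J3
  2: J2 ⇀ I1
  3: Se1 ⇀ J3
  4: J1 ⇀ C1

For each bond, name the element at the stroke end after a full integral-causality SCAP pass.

β0 →J2
β1 →J2
β2 →I1
β3 →J3
β4 →J1

#3 |J3  (Se1 (Se) sets effort on bond)
#1 |J2  (closing 1-jn rule on J3)
#2 |I1  (I1: I, integral causality)
#0 |J2  (common-f at J2 fixed by 2)
#4 |J1  (only one effort-in slot at J1)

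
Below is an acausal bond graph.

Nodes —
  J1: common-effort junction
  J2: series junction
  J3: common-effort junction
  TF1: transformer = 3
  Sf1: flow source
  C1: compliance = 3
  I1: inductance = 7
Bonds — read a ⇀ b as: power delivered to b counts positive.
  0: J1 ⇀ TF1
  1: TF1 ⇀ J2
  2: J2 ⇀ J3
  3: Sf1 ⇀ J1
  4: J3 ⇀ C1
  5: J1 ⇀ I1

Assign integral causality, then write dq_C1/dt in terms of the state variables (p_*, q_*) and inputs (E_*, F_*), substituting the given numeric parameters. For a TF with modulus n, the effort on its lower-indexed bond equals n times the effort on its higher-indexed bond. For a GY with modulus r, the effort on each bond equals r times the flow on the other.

#3 stroke→Sf1  (source Sf1 imposes f)
#4 stroke→J3  (C1: C, integral causality)
#2 stroke→J2  (0-jn J3 has e-setter on 4)
#1 stroke→TF1  (only one flow-in slot at J2)
#0 stroke→J1  (TF TF1: opposite of bond 1)
#5 stroke→I1  (0-jn J1 has e-setter on 0)

dq_C1/dt = 3*F_Sf1 - 3*p_I1/7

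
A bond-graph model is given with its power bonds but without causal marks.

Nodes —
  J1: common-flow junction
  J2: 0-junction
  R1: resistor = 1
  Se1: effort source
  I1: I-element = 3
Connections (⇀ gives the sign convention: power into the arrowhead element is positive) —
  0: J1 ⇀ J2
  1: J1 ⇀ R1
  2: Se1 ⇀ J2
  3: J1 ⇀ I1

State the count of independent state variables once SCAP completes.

#2 |J2  (Se1 fixes effort; stroke away)
#0 |J1  (common-e at J2 fixed by 2)
#3 |I1  (I1 outputs flow p/I1)
#1 |J1  (J1: bond 3 brought flow, rest push out)

1  (I1 all integral)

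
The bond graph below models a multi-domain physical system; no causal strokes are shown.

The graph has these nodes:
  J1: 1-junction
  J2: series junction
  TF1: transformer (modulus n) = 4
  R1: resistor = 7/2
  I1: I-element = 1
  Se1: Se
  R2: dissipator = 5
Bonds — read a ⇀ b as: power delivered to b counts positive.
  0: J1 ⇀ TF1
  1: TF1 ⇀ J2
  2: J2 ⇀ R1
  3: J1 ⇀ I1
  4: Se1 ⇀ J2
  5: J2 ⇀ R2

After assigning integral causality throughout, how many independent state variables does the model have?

bond 4 →J2  (Se1 fixes effort; stroke away)
bond 3 →I1  (I1: I, integral causality)
bond 0 →J1  (J1: bond 3 brought flow, rest push out)
bond 1 →TF1  (TF1 one-in-one-out from 0)
bond 2 →J2  (1-jn J2 has f-setter on 1)
bond 5 →J2  (1-jn J2 has f-setter on 1)

1  (I1 all integral)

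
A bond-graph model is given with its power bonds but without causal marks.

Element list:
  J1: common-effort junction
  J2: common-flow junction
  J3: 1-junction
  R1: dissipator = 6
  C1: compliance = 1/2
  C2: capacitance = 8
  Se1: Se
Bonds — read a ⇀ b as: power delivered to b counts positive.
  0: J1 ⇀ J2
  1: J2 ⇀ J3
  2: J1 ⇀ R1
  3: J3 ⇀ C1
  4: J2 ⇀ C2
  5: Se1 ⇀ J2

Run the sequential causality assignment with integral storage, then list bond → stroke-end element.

b5 stroke→J2  (source Se1 imposes e)
b3 stroke→J3  (C1 integral (e out))
b1 stroke→J2  (only one flow-in slot at J3)
b4 stroke→J2  (C2 integral (e out))
b0 stroke→J1  (closing 1-jn rule on J2)
b2 stroke→R1  (J1: bond 0 brought effort, rest push out)

bond 0 →J1
bond 1 →J2
bond 2 →R1
bond 3 →J3
bond 4 →J2
bond 5 →J2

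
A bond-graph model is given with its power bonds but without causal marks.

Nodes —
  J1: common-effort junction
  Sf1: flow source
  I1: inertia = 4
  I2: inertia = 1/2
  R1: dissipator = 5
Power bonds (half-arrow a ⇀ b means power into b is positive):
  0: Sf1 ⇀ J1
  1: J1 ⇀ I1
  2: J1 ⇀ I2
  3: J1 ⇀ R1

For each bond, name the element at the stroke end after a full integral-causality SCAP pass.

b0 →Sf1
b1 →I1
b2 →I2
b3 →J1

β0 stroke→Sf1  (Sf1: flow source, stroke at near end)
β1 stroke→I1  (I1 outputs flow p/I1)
β2 stroke→I2  (I2 outputs flow p/I2)
β3 stroke→J1  (only one effort-in slot at J1)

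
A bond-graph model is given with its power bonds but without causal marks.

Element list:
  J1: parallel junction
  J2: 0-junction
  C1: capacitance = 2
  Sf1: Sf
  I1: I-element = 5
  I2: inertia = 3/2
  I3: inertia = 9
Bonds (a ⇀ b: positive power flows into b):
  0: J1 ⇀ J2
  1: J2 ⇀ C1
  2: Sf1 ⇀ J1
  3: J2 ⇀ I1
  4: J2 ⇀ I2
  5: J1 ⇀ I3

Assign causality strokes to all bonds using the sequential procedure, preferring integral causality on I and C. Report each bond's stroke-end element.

bond 0 stroke→J1
bond 1 stroke→J2
bond 2 stroke→Sf1
bond 3 stroke→I1
bond 4 stroke→I2
bond 5 stroke→I3

bond 2 stroke at Sf1  (source Sf1 imposes f)
bond 1 stroke at J2  (C1: C, integral causality)
bond 0 stroke at J1  (common-e at J2 fixed by 1)
bond 3 stroke at I1  (J2 effort already set via bond 1)
bond 4 stroke at I2  (J2 effort already set via bond 1)
bond 5 stroke at I3  (J1: bond 0 brought effort, rest push out)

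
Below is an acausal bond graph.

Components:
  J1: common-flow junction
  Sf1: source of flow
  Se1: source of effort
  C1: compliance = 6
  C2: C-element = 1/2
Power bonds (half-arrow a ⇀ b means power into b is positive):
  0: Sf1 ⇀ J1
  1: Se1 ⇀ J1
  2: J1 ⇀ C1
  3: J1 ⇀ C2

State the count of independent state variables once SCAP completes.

bond 0 →Sf1  (Sf1 (Sf) sets flow on bond)
bond 1 →J1  (source Se1 imposes e)
bond 2 →J1  (1-jn J1 has f-setter on 0)
bond 3 →J1  (1-jn J1 has f-setter on 0)

2  (C1, C2 all integral)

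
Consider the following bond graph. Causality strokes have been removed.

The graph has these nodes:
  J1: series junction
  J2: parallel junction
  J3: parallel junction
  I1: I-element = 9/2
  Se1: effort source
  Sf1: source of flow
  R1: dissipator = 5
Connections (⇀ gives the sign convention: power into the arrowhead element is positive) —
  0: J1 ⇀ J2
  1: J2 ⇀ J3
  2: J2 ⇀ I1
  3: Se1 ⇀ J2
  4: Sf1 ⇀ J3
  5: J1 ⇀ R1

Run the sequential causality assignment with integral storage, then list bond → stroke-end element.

bond 3 |J2  (Se1 (Se) sets effort on bond)
bond 4 |Sf1  (Sf1: flow source, stroke at near end)
bond 0 |J1  (J2 effort already set via bond 3)
bond 1 |J3  (J2 effort already set via bond 3)
bond 2 |I1  (common-e at J2 fixed by 3)
bond 5 |R1  (J1 needs exactly one f-in)

bond 0 stroke→J1
bond 1 stroke→J3
bond 2 stroke→I1
bond 3 stroke→J2
bond 4 stroke→Sf1
bond 5 stroke→R1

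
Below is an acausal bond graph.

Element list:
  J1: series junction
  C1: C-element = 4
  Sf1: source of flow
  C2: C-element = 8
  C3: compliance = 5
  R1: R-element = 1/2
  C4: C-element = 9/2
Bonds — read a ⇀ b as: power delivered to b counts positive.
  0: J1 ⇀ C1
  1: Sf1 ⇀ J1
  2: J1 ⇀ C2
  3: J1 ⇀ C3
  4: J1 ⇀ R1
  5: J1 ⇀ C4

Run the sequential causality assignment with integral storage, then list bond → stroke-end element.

b1 stroke at Sf1  (Sf1: flow source, stroke at near end)
b0 stroke at J1  (1-jn J1 has f-setter on 1)
b2 stroke at J1  (J1: bond 1 brought flow, rest push out)
b3 stroke at J1  (J1: bond 1 brought flow, rest push out)
b4 stroke at J1  (J1 flow already set via bond 1)
b5 stroke at J1  (1-jn J1 has f-setter on 1)

b0 →J1
b1 →Sf1
b2 →J1
b3 →J1
b4 →J1
b5 →J1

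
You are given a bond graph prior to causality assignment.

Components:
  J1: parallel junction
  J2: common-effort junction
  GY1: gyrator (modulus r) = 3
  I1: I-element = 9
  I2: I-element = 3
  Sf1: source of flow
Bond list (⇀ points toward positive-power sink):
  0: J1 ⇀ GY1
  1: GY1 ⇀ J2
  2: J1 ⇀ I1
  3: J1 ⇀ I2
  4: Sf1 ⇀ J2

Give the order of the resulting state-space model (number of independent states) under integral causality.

β4 →Sf1  (Sf1: flow source, stroke at near end)
β1 →J2  (closing 0-jn rule on J2)
β0 →J1  (GY GY1: same side as bond 1)
β2 →I1  (J1 effort already set via bond 0)
β3 →I2  (J1 effort already set via bond 0)

2  (I1, I2 all integral)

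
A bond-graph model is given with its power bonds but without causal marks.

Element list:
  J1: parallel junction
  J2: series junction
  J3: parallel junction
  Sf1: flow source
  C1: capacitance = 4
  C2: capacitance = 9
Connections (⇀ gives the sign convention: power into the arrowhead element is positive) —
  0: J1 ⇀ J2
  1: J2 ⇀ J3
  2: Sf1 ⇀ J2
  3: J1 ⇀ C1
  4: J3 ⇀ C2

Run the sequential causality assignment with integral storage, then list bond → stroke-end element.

b2 |Sf1  (Sf1 (Sf) sets flow on bond)
b0 |J2  (J2: bond 2 brought flow, rest push out)
b1 |J2  (1-jn J2 has f-setter on 2)
b4 |J3  (J3: last free bond brings effort in)
b3 |J1  (J1 needs exactly one e-in)

β0 |J2
β1 |J2
β2 |Sf1
β3 |J1
β4 |J3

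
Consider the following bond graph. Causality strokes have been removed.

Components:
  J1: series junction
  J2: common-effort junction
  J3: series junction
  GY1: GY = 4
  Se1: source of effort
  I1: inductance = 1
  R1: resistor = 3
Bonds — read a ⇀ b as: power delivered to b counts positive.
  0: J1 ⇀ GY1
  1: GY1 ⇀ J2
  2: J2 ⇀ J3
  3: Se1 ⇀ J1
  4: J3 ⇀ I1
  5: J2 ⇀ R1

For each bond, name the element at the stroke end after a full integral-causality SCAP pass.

b3 |J1  (Se1: effort source, stroke at far end)
b0 |GY1  (only one flow-in slot at J1)
b1 |GY1  (GY GY1: same side as bond 0)
b4 |I1  (prefer integral on I1)
b2 |J3  (common-f at J3 fixed by 4)
b5 |J2  (closing 0-jn rule on J2)

b0 →GY1
b1 →GY1
b2 →J3
b3 →J1
b4 →I1
b5 →J2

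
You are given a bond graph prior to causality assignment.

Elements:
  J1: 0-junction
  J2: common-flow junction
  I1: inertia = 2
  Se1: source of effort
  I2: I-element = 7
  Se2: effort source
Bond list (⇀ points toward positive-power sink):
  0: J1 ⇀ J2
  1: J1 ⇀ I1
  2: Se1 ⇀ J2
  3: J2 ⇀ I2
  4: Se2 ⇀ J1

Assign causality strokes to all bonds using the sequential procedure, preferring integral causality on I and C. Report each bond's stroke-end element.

#2 stroke at J2  (Se1 (Se) sets effort on bond)
#4 stroke at J1  (Se2 fixes effort; stroke away)
#0 stroke at J2  (0-jn J1 has e-setter on 4)
#1 stroke at I1  (0-jn J1 has e-setter on 4)
#3 stroke at I2  (J2: last free bond brings flow in)

b0 stroke at J2
b1 stroke at I1
b2 stroke at J2
b3 stroke at I2
b4 stroke at J1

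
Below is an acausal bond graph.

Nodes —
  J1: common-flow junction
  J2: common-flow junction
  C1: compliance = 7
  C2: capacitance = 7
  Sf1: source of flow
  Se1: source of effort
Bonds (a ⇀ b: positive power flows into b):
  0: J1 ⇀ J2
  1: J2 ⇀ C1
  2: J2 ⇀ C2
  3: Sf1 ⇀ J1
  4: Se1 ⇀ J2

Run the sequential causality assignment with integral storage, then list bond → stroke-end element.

β3 →Sf1  (Sf1 fixes flow; stroke at Sf1)
β4 →J2  (Se1: effort source, stroke at far end)
β0 →J1  (J1 flow already set via bond 3)
β1 →J2  (common-f at J2 fixed by 0)
β2 →J2  (J2: bond 0 brought flow, rest push out)

#0 stroke→J1
#1 stroke→J2
#2 stroke→J2
#3 stroke→Sf1
#4 stroke→J2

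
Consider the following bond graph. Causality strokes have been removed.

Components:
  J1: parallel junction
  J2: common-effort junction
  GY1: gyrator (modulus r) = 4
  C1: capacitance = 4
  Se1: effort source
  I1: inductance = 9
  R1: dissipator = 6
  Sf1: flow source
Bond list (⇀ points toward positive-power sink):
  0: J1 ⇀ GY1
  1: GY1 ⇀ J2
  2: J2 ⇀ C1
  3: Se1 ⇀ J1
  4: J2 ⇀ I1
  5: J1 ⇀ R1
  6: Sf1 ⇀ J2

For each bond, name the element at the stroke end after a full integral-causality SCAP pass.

#0 stroke at GY1
#1 stroke at GY1
#2 stroke at J2
#3 stroke at J1
#4 stroke at I1
#5 stroke at R1
#6 stroke at Sf1

#3 stroke at J1  (Se1 (Se) sets effort on bond)
#6 stroke at Sf1  (source Sf1 imposes f)
#0 stroke at GY1  (common-e at J1 fixed by 3)
#5 stroke at R1  (0-jn J1 has e-setter on 3)
#1 stroke at GY1  (GY1 both-in/both-out from 0)
#2 stroke at J2  (C1: C, integral causality)
#4 stroke at I1  (0-jn J2 has e-setter on 2)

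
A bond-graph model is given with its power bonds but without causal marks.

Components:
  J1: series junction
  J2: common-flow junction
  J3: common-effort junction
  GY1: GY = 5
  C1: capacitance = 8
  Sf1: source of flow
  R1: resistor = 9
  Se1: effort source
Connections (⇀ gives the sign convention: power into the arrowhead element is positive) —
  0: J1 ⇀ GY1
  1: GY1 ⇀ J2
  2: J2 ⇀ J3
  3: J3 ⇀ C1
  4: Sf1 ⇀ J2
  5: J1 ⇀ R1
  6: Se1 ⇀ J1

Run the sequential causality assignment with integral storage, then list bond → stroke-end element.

β4 stroke at Sf1  (Sf1 fixes flow; stroke at Sf1)
β6 stroke at J1  (Se1: effort source, stroke at far end)
β1 stroke at J2  (common-f at J2 fixed by 4)
β2 stroke at J2  (1-jn J2 has f-setter on 4)
β3 stroke at J3  (J3 needs exactly one e-in)
β0 stroke at J1  (GY1: gyrator matches bond 1)
β5 stroke at R1  (J1: last free bond brings flow in)

#0 stroke→J1
#1 stroke→J2
#2 stroke→J2
#3 stroke→J3
#4 stroke→Sf1
#5 stroke→R1
#6 stroke→J1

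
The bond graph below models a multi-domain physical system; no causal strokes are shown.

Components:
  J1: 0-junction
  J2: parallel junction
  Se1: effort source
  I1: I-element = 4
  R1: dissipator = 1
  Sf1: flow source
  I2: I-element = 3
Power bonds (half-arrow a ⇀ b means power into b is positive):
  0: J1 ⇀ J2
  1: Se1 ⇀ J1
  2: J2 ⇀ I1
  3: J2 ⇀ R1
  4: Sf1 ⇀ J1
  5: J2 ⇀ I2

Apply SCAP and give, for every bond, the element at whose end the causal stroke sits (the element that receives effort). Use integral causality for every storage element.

#1 →J1  (Se1 (Se) sets effort on bond)
#4 →Sf1  (source Sf1 imposes f)
#0 →J2  (common-e at J1 fixed by 1)
#2 →I1  (J2: bond 0 brought effort, rest push out)
#3 →R1  (0-jn J2 has e-setter on 0)
#5 →I2  (common-e at J2 fixed by 0)

bond 0 →J2
bond 1 →J1
bond 2 →I1
bond 3 →R1
bond 4 →Sf1
bond 5 →I2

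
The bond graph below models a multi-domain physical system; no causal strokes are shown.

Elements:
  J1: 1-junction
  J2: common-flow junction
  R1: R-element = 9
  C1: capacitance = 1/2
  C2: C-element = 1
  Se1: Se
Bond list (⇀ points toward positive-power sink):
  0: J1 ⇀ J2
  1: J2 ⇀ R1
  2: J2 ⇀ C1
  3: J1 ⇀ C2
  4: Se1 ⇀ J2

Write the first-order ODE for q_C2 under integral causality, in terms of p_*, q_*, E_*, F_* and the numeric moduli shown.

dq_C2/dt = E_Se1/9 - 2*q_C1/9 - q_C2/9

b4 stroke→J2  (Se1 fixes effort; stroke away)
b2 stroke→J2  (C1: C, integral causality)
b3 stroke→J1  (C2: C, integral causality)
b0 stroke→J2  (closing 1-jn rule on J1)
b1 stroke→R1  (J2 needs exactly one f-in)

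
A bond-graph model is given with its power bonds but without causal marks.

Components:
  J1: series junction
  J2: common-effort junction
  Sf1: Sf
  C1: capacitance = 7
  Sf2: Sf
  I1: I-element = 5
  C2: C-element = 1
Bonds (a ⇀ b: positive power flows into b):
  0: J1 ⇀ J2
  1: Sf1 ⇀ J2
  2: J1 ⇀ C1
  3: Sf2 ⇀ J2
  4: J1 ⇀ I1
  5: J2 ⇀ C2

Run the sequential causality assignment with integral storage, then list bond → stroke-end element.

bond 0 stroke at J1
bond 1 stroke at Sf1
bond 2 stroke at J1
bond 3 stroke at Sf2
bond 4 stroke at I1
bond 5 stroke at J2

#1 |Sf1  (Sf1: flow source, stroke at near end)
#3 |Sf2  (Sf2 fixes flow; stroke at Sf2)
#2 |J1  (C1: C, integral causality)
#4 |I1  (prefer integral on I1)
#0 |J1  (1-jn J1 has f-setter on 4)
#5 |J2  (J2: last free bond brings effort in)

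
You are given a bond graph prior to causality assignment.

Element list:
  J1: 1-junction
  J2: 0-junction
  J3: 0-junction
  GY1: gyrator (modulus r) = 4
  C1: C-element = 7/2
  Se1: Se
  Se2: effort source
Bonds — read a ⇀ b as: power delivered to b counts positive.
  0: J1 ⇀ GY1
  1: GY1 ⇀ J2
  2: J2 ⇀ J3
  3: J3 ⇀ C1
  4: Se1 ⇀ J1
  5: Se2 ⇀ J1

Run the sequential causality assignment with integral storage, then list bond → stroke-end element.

bond 0 →GY1
bond 1 →GY1
bond 2 →J2
bond 3 →J3
bond 4 →J1
bond 5 →J1

#4 |J1  (Se1 fixes effort; stroke away)
#5 |J1  (Se2 (Se) sets effort on bond)
#0 |GY1  (J1 needs exactly one f-in)
#1 |GY1  (GY1 both-in/both-out from 0)
#2 |J2  (only one effort-in slot at J2)
#3 |J3  (J3 needs exactly one e-in)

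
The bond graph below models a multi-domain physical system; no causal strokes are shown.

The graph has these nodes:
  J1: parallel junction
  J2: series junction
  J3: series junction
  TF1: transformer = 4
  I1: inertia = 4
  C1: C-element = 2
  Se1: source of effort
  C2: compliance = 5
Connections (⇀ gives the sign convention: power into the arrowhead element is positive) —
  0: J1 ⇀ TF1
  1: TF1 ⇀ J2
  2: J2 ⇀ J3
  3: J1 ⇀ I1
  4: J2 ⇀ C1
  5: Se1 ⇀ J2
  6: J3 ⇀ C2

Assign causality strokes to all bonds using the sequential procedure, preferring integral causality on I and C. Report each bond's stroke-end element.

bond 5 →J2  (Se1 (Se) sets effort on bond)
bond 3 →I1  (I1 outputs flow p/I1)
bond 0 →J1  (J1 needs exactly one e-in)
bond 1 →TF1  (TF1: transformer flips bond 0)
bond 2 →J2  (1-jn J2 has f-setter on 1)
bond 4 →J2  (J2 flow already set via bond 1)
bond 6 →J3  (common-f at J3 fixed by 2)

#0 →J1
#1 →TF1
#2 →J2
#3 →I1
#4 →J2
#5 →J2
#6 →J3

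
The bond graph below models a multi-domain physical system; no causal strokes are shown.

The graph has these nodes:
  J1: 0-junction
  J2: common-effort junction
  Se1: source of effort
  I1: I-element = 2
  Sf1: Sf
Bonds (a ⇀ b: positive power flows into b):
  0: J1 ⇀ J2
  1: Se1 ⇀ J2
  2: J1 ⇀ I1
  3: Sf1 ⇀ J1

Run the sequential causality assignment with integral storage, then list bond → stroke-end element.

#0 |J1
#1 |J2
#2 |I1
#3 |Sf1

bond 1 stroke→J2  (Se1 fixes effort; stroke away)
bond 3 stroke→Sf1  (source Sf1 imposes f)
bond 0 stroke→J1  (J2: bond 1 brought effort, rest push out)
bond 2 stroke→I1  (0-jn J1 has e-setter on 0)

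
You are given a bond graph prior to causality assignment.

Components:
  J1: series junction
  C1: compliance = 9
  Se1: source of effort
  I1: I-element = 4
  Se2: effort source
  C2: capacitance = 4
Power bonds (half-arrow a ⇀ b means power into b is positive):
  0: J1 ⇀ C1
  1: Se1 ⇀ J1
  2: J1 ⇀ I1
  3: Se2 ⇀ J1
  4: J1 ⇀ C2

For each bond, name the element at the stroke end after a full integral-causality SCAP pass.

bond 1 stroke at J1  (Se1 fixes effort; stroke away)
bond 3 stroke at J1  (source Se2 imposes e)
bond 0 stroke at J1  (C1 integral (e out))
bond 2 stroke at I1  (I1: I, integral causality)
bond 4 stroke at J1  (common-f at J1 fixed by 2)

β0 →J1
β1 →J1
β2 →I1
β3 →J1
β4 →J1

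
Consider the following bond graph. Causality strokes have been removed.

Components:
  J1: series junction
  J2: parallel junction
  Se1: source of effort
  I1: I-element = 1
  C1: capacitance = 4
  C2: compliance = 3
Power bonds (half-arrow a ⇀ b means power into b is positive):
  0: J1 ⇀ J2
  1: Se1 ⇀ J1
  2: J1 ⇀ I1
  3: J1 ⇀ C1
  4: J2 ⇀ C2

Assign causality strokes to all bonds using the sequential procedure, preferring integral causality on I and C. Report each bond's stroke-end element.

#1 |J1  (source Se1 imposes e)
#2 |I1  (I1 outputs flow p/I1)
#0 |J1  (1-jn J1 has f-setter on 2)
#3 |J1  (J1 flow already set via bond 2)
#4 |J2  (J2 needs exactly one e-in)

bond 0 stroke→J1
bond 1 stroke→J1
bond 2 stroke→I1
bond 3 stroke→J1
bond 4 stroke→J2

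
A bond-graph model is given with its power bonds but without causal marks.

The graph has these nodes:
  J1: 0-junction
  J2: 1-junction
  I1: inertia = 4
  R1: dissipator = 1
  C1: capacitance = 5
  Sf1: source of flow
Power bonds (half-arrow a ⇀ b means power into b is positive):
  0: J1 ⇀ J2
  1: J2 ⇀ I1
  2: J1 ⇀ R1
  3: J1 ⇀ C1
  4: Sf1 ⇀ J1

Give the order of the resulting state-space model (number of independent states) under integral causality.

#4 stroke at Sf1  (Sf1 fixes flow; stroke at Sf1)
#1 stroke at I1  (I1 outputs flow p/I1)
#0 stroke at J2  (common-f at J2 fixed by 1)
#3 stroke at J1  (C1: C, integral causality)
#2 stroke at R1  (J1 effort already set via bond 3)

2  (C1, I1 all integral)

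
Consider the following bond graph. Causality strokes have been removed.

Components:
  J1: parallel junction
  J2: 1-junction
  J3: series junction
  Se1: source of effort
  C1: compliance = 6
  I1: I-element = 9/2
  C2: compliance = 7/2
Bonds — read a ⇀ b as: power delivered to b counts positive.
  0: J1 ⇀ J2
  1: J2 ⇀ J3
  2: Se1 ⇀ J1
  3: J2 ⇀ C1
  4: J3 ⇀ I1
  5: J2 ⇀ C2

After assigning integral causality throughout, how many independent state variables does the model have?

3  (C1, C2, I1 all integral)

#2 stroke at J1  (Se1 (Se) sets effort on bond)
#0 stroke at J2  (J1: bond 2 brought effort, rest push out)
#3 stroke at J2  (C1: C, integral causality)
#4 stroke at I1  (I1: I, integral causality)
#1 stroke at J3  (J3: bond 4 brought flow, rest push out)
#5 stroke at J2  (common-f at J2 fixed by 1)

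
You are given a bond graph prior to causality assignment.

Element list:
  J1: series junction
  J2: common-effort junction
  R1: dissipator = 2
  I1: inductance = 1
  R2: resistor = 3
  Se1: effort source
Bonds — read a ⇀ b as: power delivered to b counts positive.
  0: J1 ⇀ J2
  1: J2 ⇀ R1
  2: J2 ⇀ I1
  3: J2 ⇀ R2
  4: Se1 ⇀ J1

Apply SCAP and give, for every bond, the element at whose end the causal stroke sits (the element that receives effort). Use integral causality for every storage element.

bond 4 stroke→J1  (Se1 fixes effort; stroke away)
bond 0 stroke→J2  (only one flow-in slot at J1)
bond 1 stroke→R1  (J2: bond 0 brought effort, rest push out)
bond 2 stroke→I1  (J2 effort already set via bond 0)
bond 3 stroke→R2  (J2: bond 0 brought effort, rest push out)

b0 stroke→J2
b1 stroke→R1
b2 stroke→I1
b3 stroke→R2
b4 stroke→J1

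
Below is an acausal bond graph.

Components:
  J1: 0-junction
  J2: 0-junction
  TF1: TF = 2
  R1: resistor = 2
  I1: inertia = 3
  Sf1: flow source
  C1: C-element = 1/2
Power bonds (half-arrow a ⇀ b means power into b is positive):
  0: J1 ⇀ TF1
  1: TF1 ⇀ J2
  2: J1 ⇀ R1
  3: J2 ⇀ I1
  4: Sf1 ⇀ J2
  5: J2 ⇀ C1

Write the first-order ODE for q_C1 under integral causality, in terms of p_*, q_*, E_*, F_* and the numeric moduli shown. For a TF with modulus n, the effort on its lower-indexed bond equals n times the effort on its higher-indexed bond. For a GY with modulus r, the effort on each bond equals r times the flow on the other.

dq_C1/dt = F_Sf1 - p_I1/3 - 4*q_C1

β4 stroke at Sf1  (source Sf1 imposes f)
β3 stroke at I1  (I1 outputs flow p/I1)
β5 stroke at J2  (prefer integral on C1)
β1 stroke at TF1  (0-jn J2 has e-setter on 5)
β0 stroke at J1  (through TF1, causality passes straight; one stroke at TF1)
β2 stroke at R1  (J1: bond 0 brought effort, rest push out)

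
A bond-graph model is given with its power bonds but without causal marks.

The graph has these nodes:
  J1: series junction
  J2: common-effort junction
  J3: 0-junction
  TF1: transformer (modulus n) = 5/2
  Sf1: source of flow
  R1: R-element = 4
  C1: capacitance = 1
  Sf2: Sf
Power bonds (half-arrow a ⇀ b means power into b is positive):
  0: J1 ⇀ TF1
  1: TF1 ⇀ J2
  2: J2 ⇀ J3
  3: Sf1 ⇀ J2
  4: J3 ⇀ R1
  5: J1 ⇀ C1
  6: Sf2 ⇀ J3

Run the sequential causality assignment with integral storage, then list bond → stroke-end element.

#0 →TF1
#1 →J2
#2 →J3
#3 →Sf1
#4 →R1
#5 →J1
#6 →Sf2

bond 3 stroke→Sf1  (source Sf1 imposes f)
bond 6 stroke→Sf2  (Sf2 (Sf) sets flow on bond)
bond 5 stroke→J1  (C1: C, integral causality)
bond 0 stroke→TF1  (J1: last free bond brings flow in)
bond 1 stroke→J2  (TF1 one-in-one-out from 0)
bond 2 stroke→J3  (J2: bond 1 brought effort, rest push out)
bond 4 stroke→R1  (common-e at J3 fixed by 2)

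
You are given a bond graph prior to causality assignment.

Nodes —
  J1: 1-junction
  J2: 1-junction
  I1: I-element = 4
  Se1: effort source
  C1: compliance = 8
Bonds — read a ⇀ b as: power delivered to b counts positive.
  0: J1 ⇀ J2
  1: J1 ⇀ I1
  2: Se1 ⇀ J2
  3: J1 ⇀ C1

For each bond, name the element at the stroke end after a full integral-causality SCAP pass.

#2 |J2  (Se1 (Se) sets effort on bond)
#0 |J1  (only one flow-in slot at J2)
#1 |I1  (I1 integral (f out))
#3 |J1  (common-f at J1 fixed by 1)

β0 |J1
β1 |I1
β2 |J2
β3 |J1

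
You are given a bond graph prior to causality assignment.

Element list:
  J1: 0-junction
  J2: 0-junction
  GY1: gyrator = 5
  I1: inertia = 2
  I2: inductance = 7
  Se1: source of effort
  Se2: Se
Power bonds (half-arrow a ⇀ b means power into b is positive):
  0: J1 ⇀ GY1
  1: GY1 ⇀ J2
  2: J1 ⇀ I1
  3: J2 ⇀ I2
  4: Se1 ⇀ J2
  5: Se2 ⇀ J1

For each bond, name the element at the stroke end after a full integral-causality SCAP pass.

bond 4 stroke→J2  (Se1: effort source, stroke at far end)
bond 5 stroke→J1  (source Se2 imposes e)
bond 0 stroke→GY1  (0-jn J1 has e-setter on 5)
bond 2 stroke→I1  (0-jn J1 has e-setter on 5)
bond 1 stroke→GY1  (common-e at J2 fixed by 4)
bond 3 stroke→I2  (J2: bond 4 brought effort, rest push out)

#0 |GY1
#1 |GY1
#2 |I1
#3 |I2
#4 |J2
#5 |J1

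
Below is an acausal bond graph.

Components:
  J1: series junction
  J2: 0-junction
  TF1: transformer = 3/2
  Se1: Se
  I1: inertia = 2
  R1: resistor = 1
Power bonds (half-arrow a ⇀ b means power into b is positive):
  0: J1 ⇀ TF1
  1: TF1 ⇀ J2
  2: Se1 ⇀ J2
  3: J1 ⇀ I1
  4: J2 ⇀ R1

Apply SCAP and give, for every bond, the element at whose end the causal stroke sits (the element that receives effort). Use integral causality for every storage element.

β2 stroke→J2  (source Se1 imposes e)
β1 stroke→TF1  (0-jn J2 has e-setter on 2)
β4 stroke→R1  (0-jn J2 has e-setter on 2)
β0 stroke→J1  (TF1 one-in-one-out from 1)
β3 stroke→I1  (J1 needs exactly one f-in)

β0 →J1
β1 →TF1
β2 →J2
β3 →I1
β4 →R1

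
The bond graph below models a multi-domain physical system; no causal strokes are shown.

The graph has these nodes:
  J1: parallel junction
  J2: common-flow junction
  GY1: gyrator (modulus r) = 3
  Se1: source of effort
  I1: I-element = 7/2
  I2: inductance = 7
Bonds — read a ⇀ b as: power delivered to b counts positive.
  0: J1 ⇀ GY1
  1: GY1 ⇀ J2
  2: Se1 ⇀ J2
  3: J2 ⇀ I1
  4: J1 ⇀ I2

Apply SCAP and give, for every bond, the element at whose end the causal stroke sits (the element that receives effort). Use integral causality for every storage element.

bond 0 stroke at J1
bond 1 stroke at J2
bond 2 stroke at J2
bond 3 stroke at I1
bond 4 stroke at I2

β2 |J2  (Se1 (Se) sets effort on bond)
β3 |I1  (I1: I, integral causality)
β1 |J2  (J2 flow already set via bond 3)
β0 |J1  (through GY1, causality inverts; strokes same side of GY1)
β4 |I2  (J1: bond 0 brought effort, rest push out)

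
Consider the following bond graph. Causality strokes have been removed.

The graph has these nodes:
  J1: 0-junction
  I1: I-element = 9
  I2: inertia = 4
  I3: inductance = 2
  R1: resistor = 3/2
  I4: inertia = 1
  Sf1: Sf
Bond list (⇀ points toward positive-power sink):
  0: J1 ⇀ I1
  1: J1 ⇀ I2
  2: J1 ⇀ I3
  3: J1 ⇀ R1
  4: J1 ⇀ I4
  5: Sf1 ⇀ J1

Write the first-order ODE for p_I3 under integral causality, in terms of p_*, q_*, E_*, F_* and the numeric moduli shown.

#5 |Sf1  (Sf1: flow source, stroke at near end)
#0 |I1  (I1 integral (f out))
#1 |I2  (I2: I, integral causality)
#2 |I3  (I3: I, integral causality)
#4 |I4  (prefer integral on I4)
#3 |J1  (J1 needs exactly one e-in)

dp_I3/dt = 3*F_Sf1/2 - p_I1/6 - 3*p_I2/8 - 3*p_I3/4 - 3*p_I4/2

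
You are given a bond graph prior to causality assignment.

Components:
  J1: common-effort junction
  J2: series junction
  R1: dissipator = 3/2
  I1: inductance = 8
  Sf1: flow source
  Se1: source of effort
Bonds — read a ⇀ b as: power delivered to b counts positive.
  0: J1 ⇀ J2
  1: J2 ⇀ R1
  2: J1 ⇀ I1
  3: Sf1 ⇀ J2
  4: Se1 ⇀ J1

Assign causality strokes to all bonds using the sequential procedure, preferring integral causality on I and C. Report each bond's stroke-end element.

b0 stroke→J2
b1 stroke→J2
b2 stroke→I1
b3 stroke→Sf1
b4 stroke→J1

bond 3 stroke→Sf1  (source Sf1 imposes f)
bond 4 stroke→J1  (Se1 fixes effort; stroke away)
bond 0 stroke→J2  (J1: bond 4 brought effort, rest push out)
bond 2 stroke→I1  (J1 effort already set via bond 4)
bond 1 stroke→J2  (J2: bond 3 brought flow, rest push out)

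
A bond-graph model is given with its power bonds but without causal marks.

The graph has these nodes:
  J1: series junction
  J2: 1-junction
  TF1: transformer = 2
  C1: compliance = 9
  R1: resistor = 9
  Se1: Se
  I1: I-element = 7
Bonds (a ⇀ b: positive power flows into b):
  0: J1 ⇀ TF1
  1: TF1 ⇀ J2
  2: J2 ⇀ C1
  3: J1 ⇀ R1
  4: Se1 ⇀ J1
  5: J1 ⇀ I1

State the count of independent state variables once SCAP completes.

2  (C1, I1 all integral)

bond 4 →J1  (Se1: effort source, stroke at far end)
bond 2 →J2  (C1 integral (e out))
bond 1 →TF1  (J2 needs exactly one f-in)
bond 0 →J1  (TF1 one-in-one-out from 1)
bond 5 →I1  (prefer integral on I1)
bond 3 →J1  (J1: bond 5 brought flow, rest push out)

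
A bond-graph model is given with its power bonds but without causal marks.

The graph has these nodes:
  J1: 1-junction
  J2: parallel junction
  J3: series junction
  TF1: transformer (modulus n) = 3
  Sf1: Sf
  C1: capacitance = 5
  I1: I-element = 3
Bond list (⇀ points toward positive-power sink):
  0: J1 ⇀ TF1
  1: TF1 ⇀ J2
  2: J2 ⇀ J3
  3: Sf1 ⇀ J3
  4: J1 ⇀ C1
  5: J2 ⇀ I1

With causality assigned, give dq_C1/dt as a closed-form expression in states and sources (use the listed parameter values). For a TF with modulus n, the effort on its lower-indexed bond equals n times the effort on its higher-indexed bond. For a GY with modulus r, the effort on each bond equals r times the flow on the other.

dq_C1/dt = F_Sf1/3 + p_I1/9

#3 stroke at Sf1  (Sf1 fixes flow; stroke at Sf1)
#2 stroke at J3  (J3 flow already set via bond 3)
#4 stroke at J1  (C1: C, integral causality)
#0 stroke at TF1  (only one flow-in slot at J1)
#1 stroke at J2  (TF1 one-in-one-out from 0)
#5 stroke at I1  (common-e at J2 fixed by 1)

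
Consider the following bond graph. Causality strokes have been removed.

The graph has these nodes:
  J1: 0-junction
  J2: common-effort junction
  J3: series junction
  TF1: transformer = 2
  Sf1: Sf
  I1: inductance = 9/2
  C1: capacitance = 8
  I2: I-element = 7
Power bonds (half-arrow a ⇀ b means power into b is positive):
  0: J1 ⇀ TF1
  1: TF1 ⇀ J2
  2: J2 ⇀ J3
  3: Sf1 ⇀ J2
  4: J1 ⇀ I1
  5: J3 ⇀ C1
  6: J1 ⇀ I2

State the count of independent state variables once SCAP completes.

#3 |Sf1  (source Sf1 imposes f)
#4 |I1  (I1: I, integral causality)
#5 |J3  (prefer integral on C1)
#2 |J2  (J3: last free bond brings flow in)
#1 |TF1  (J2 effort already set via bond 2)
#0 |J1  (TF1: transformer flips bond 1)
#6 |I2  (J1: bond 0 brought effort, rest push out)

3  (C1, I1, I2 all integral)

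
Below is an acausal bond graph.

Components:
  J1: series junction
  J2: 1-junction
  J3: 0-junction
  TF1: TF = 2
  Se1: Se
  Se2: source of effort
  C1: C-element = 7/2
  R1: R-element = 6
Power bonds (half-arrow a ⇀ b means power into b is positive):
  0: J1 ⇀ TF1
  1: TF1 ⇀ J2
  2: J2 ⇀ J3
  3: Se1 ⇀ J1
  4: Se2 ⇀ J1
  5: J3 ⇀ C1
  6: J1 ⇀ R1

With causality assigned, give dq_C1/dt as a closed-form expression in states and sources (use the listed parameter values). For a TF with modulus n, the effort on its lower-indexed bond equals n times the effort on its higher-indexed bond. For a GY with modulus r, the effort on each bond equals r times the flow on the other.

#3 stroke→J1  (Se1 (Se) sets effort on bond)
#4 stroke→J1  (Se2 fixes effort; stroke away)
#5 stroke→J3  (C1 outputs effort q/C1)
#2 stroke→J2  (J3: bond 5 brought effort, rest push out)
#1 stroke→TF1  (J2 needs exactly one f-in)
#0 stroke→J1  (TF1 one-in-one-out from 1)
#6 stroke→R1  (only one flow-in slot at J1)

dq_C1/dt = E_Se1/3 + E_Se2/3 - 4*q_C1/21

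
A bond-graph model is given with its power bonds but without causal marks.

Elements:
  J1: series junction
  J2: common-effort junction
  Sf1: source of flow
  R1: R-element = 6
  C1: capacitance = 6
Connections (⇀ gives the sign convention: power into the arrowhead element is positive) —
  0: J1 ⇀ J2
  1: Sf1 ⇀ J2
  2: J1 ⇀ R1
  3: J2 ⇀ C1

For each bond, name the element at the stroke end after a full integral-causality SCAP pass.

β0 stroke→J1
β1 stroke→Sf1
β2 stroke→R1
β3 stroke→J2

bond 1 →Sf1  (Sf1: flow source, stroke at near end)
bond 3 →J2  (C1: C, integral causality)
bond 0 →J1  (J2: bond 3 brought effort, rest push out)
bond 2 →R1  (only one flow-in slot at J1)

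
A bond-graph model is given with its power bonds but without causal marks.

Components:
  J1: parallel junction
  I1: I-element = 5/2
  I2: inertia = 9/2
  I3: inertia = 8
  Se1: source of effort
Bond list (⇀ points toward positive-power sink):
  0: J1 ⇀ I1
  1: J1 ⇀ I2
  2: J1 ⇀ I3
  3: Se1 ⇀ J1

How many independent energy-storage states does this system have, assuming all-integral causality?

#3 |J1  (Se1 (Se) sets effort on bond)
#0 |I1  (common-e at J1 fixed by 3)
#1 |I2  (J1: bond 3 brought effort, rest push out)
#2 |I3  (J1 effort already set via bond 3)

3  (I1, I2, I3 all integral)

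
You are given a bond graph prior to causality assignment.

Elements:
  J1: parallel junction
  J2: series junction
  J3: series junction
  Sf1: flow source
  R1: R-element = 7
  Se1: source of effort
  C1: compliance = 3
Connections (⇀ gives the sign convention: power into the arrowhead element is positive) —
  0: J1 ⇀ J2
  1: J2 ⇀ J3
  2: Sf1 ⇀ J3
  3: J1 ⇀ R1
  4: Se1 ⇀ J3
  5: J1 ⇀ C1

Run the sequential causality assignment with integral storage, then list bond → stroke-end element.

b2 |Sf1  (Sf1 (Sf) sets flow on bond)
b4 |J3  (Se1 fixes effort; stroke away)
b1 |J3  (common-f at J3 fixed by 2)
b0 |J2  (common-f at J2 fixed by 1)
b5 |J1  (C1 integral (e out))
b3 |R1  (J1: bond 5 brought effort, rest push out)

#0 |J2
#1 |J3
#2 |Sf1
#3 |R1
#4 |J3
#5 |J1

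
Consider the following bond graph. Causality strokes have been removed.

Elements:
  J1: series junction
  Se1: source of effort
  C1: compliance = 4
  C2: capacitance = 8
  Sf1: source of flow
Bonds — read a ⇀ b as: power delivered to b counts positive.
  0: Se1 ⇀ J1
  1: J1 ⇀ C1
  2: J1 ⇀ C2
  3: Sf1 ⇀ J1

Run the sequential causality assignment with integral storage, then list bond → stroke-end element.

b0 →J1
b1 →J1
b2 →J1
b3 →Sf1

bond 0 stroke at J1  (Se1 fixes effort; stroke away)
bond 3 stroke at Sf1  (source Sf1 imposes f)
bond 1 stroke at J1  (J1: bond 3 brought flow, rest push out)
bond 2 stroke at J1  (1-jn J1 has f-setter on 3)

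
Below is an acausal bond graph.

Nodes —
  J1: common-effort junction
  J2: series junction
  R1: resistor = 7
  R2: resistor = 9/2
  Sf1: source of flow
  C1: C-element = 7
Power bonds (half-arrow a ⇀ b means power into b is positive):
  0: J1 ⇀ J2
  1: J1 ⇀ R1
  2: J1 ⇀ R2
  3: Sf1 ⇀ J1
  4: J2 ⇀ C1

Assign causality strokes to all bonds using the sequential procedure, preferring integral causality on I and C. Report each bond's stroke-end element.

#0 →J1
#1 →R1
#2 →R2
#3 →Sf1
#4 →J2

bond 3 |Sf1  (source Sf1 imposes f)
bond 4 |J2  (C1 outputs effort q/C1)
bond 0 |J1  (only one flow-in slot at J2)
bond 1 |R1  (J1: bond 0 brought effort, rest push out)
bond 2 |R2  (0-jn J1 has e-setter on 0)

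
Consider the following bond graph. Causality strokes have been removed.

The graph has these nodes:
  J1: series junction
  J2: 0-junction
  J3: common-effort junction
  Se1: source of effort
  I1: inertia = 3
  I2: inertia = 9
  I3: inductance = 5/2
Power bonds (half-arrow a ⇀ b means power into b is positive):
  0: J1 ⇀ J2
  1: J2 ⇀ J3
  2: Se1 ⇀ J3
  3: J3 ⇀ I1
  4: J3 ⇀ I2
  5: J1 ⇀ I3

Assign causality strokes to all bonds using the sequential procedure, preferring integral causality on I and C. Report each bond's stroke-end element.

β0 stroke at J1
β1 stroke at J2
β2 stroke at J3
β3 stroke at I1
β4 stroke at I2
β5 stroke at I3

#2 stroke→J3  (Se1: effort source, stroke at far end)
#1 stroke→J2  (common-e at J3 fixed by 2)
#3 stroke→I1  (common-e at J3 fixed by 2)
#4 stroke→I2  (common-e at J3 fixed by 2)
#0 stroke→J1  (J2: bond 1 brought effort, rest push out)
#5 stroke→I3  (J1 needs exactly one f-in)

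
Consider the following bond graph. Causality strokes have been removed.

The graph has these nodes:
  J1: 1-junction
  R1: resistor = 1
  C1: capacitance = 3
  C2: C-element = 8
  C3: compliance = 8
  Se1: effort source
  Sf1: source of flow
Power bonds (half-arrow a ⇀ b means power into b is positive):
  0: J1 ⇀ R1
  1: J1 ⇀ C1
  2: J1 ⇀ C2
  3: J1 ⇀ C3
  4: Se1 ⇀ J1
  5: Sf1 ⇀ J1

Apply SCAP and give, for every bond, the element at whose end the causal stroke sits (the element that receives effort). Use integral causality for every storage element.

β4 |J1  (source Se1 imposes e)
β5 |Sf1  (Sf1 (Sf) sets flow on bond)
β0 |J1  (J1 flow already set via bond 5)
β1 |J1  (J1: bond 5 brought flow, rest push out)
β2 |J1  (J1 flow already set via bond 5)
β3 |J1  (J1 flow already set via bond 5)

b0 stroke→J1
b1 stroke→J1
b2 stroke→J1
b3 stroke→J1
b4 stroke→J1
b5 stroke→Sf1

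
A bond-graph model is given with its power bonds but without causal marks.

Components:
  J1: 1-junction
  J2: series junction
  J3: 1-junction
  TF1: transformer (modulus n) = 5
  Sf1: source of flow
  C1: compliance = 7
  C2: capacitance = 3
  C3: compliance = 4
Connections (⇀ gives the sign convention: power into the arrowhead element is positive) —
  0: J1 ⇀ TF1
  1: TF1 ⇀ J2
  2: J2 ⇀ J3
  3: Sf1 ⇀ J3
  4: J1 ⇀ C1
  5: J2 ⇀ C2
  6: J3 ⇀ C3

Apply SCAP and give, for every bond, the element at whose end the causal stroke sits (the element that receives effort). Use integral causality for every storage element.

bond 0 |TF1
bond 1 |J2
bond 2 |J3
bond 3 |Sf1
bond 4 |J1
bond 5 |J2
bond 6 |J3

bond 3 →Sf1  (Sf1 (Sf) sets flow on bond)
bond 2 →J3  (common-f at J3 fixed by 3)
bond 6 →J3  (J3 flow already set via bond 3)
bond 1 →J2  (1-jn J2 has f-setter on 2)
bond 5 →J2  (common-f at J2 fixed by 2)
bond 0 →TF1  (TF1 one-in-one-out from 1)
bond 4 →J1  (common-f at J1 fixed by 0)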